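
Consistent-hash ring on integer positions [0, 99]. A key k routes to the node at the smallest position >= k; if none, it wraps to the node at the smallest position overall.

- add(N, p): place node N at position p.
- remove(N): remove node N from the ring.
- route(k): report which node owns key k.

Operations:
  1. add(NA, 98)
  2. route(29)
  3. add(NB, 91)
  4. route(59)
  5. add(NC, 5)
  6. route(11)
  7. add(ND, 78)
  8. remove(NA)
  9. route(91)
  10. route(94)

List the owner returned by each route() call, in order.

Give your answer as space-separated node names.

Answer: NA NB NB NB NC

Derivation:
Op 1: add NA@98 -> ring=[98:NA]
Op 2: route key 29: smallest pos >= 29 is 98 -> NA
Op 3: add NB@91 -> ring=[91:NB,98:NA]
Op 4: route key 59: smallest pos >= 59 is 91 -> NB
Op 5: add NC@5 -> ring=[5:NC,91:NB,98:NA]
Op 6: route key 11: smallest pos >= 11 is 91 -> NB
Op 7: add ND@78 -> ring=[5:NC,78:ND,91:NB,98:NA]
Op 8: remove NA -> ring=[5:NC,78:ND,91:NB]
Op 9: route key 91: smallest pos >= 91 is 91 -> NB
Op 10: route key 94: none >= 94, wrap to smallest pos 5 -> NC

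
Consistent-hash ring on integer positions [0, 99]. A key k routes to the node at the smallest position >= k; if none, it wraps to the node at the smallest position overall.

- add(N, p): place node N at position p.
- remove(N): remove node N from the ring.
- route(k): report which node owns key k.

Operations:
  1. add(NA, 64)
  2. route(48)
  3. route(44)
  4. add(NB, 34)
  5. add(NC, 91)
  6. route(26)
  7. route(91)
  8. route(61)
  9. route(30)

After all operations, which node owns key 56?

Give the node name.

Answer: NA

Derivation:
Op 1: add NA@64 -> ring=[64:NA]
Op 2: route key 48: smallest pos >= 48 is 64 -> NA
Op 3: route key 44: smallest pos >= 44 is 64 -> NA
Op 4: add NB@34 -> ring=[34:NB,64:NA]
Op 5: add NC@91 -> ring=[34:NB,64:NA,91:NC]
Op 6: route key 26: smallest pos >= 26 is 34 -> NB
Op 7: route key 91: smallest pos >= 91 is 91 -> NC
Op 8: route key 61: smallest pos >= 61 is 64 -> NA
Op 9: route key 30: smallest pos >= 30 is 34 -> NB
Final route key 56: smallest pos >= 56 is 64 -> NA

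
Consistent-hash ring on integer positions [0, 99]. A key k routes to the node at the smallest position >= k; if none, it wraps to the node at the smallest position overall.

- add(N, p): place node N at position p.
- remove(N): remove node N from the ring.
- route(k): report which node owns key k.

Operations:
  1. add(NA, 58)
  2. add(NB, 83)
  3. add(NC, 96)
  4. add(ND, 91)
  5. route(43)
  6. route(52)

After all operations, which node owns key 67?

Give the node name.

Op 1: add NA@58 -> ring=[58:NA]
Op 2: add NB@83 -> ring=[58:NA,83:NB]
Op 3: add NC@96 -> ring=[58:NA,83:NB,96:NC]
Op 4: add ND@91 -> ring=[58:NA,83:NB,91:ND,96:NC]
Op 5: route key 43: smallest pos >= 43 is 58 -> NA
Op 6: route key 52: smallest pos >= 52 is 58 -> NA
Final route key 67: smallest pos >= 67 is 83 -> NB

Answer: NB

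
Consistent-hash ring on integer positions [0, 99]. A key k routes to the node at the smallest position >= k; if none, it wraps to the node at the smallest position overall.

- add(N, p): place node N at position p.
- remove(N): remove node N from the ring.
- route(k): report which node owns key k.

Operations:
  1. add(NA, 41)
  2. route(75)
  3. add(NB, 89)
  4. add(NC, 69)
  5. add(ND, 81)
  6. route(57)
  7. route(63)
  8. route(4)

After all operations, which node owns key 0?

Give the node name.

Answer: NA

Derivation:
Op 1: add NA@41 -> ring=[41:NA]
Op 2: route key 75: none >= 75, wrap to smallest pos 41 -> NA
Op 3: add NB@89 -> ring=[41:NA,89:NB]
Op 4: add NC@69 -> ring=[41:NA,69:NC,89:NB]
Op 5: add ND@81 -> ring=[41:NA,69:NC,81:ND,89:NB]
Op 6: route key 57: smallest pos >= 57 is 69 -> NC
Op 7: route key 63: smallest pos >= 63 is 69 -> NC
Op 8: route key 4: smallest pos >= 4 is 41 -> NA
Final route key 0: smallest pos >= 0 is 41 -> NA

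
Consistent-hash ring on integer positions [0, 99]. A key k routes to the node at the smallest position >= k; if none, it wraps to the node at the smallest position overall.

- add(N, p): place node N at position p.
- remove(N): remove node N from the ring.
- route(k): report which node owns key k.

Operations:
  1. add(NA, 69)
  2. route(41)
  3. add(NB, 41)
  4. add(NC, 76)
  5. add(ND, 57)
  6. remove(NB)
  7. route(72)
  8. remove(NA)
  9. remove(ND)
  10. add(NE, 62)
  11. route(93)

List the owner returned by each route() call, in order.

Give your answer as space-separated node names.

Op 1: add NA@69 -> ring=[69:NA]
Op 2: route key 41: smallest pos >= 41 is 69 -> NA
Op 3: add NB@41 -> ring=[41:NB,69:NA]
Op 4: add NC@76 -> ring=[41:NB,69:NA,76:NC]
Op 5: add ND@57 -> ring=[41:NB,57:ND,69:NA,76:NC]
Op 6: remove NB -> ring=[57:ND,69:NA,76:NC]
Op 7: route key 72: smallest pos >= 72 is 76 -> NC
Op 8: remove NA -> ring=[57:ND,76:NC]
Op 9: remove ND -> ring=[76:NC]
Op 10: add NE@62 -> ring=[62:NE,76:NC]
Op 11: route key 93: none >= 93, wrap to smallest pos 62 -> NE

Answer: NA NC NE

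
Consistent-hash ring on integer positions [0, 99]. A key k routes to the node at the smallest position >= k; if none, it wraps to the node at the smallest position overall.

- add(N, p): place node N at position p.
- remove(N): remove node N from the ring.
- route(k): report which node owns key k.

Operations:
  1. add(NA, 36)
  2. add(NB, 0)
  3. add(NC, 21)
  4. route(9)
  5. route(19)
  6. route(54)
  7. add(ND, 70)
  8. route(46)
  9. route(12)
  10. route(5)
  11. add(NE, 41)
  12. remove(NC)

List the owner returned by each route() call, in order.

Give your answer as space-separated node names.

Op 1: add NA@36 -> ring=[36:NA]
Op 2: add NB@0 -> ring=[0:NB,36:NA]
Op 3: add NC@21 -> ring=[0:NB,21:NC,36:NA]
Op 4: route key 9: smallest pos >= 9 is 21 -> NC
Op 5: route key 19: smallest pos >= 19 is 21 -> NC
Op 6: route key 54: none >= 54, wrap to smallest pos 0 -> NB
Op 7: add ND@70 -> ring=[0:NB,21:NC,36:NA,70:ND]
Op 8: route key 46: smallest pos >= 46 is 70 -> ND
Op 9: route key 12: smallest pos >= 12 is 21 -> NC
Op 10: route key 5: smallest pos >= 5 is 21 -> NC
Op 11: add NE@41 -> ring=[0:NB,21:NC,36:NA,41:NE,70:ND]
Op 12: remove NC -> ring=[0:NB,36:NA,41:NE,70:ND]

Answer: NC NC NB ND NC NC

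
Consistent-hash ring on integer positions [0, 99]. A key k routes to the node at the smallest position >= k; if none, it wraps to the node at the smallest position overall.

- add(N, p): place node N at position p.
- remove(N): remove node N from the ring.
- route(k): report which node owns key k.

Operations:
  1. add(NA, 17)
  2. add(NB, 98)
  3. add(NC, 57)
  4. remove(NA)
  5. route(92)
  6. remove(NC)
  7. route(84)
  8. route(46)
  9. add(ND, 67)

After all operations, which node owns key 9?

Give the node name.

Op 1: add NA@17 -> ring=[17:NA]
Op 2: add NB@98 -> ring=[17:NA,98:NB]
Op 3: add NC@57 -> ring=[17:NA,57:NC,98:NB]
Op 4: remove NA -> ring=[57:NC,98:NB]
Op 5: route key 92: smallest pos >= 92 is 98 -> NB
Op 6: remove NC -> ring=[98:NB]
Op 7: route key 84: smallest pos >= 84 is 98 -> NB
Op 8: route key 46: smallest pos >= 46 is 98 -> NB
Op 9: add ND@67 -> ring=[67:ND,98:NB]
Final route key 9: smallest pos >= 9 is 67 -> ND

Answer: ND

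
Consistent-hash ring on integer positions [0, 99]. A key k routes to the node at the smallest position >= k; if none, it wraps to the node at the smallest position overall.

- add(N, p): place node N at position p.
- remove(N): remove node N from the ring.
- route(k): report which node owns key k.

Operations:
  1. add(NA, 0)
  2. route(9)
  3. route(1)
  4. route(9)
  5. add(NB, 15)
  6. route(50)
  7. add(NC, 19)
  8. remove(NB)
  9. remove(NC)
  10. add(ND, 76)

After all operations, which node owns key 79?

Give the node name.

Answer: NA

Derivation:
Op 1: add NA@0 -> ring=[0:NA]
Op 2: route key 9: none >= 9, wrap to smallest pos 0 -> NA
Op 3: route key 1: none >= 1, wrap to smallest pos 0 -> NA
Op 4: route key 9: none >= 9, wrap to smallest pos 0 -> NA
Op 5: add NB@15 -> ring=[0:NA,15:NB]
Op 6: route key 50: none >= 50, wrap to smallest pos 0 -> NA
Op 7: add NC@19 -> ring=[0:NA,15:NB,19:NC]
Op 8: remove NB -> ring=[0:NA,19:NC]
Op 9: remove NC -> ring=[0:NA]
Op 10: add ND@76 -> ring=[0:NA,76:ND]
Final route key 79: none >= 79, wrap to smallest pos 0 -> NA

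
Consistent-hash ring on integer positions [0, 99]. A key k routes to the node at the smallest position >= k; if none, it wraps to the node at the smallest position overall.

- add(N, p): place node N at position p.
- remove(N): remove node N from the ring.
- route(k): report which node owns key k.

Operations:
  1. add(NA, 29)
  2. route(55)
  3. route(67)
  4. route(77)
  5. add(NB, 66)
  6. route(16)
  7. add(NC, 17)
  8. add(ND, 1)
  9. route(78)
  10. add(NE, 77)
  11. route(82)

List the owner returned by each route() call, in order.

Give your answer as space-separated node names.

Op 1: add NA@29 -> ring=[29:NA]
Op 2: route key 55: none >= 55, wrap to smallest pos 29 -> NA
Op 3: route key 67: none >= 67, wrap to smallest pos 29 -> NA
Op 4: route key 77: none >= 77, wrap to smallest pos 29 -> NA
Op 5: add NB@66 -> ring=[29:NA,66:NB]
Op 6: route key 16: smallest pos >= 16 is 29 -> NA
Op 7: add NC@17 -> ring=[17:NC,29:NA,66:NB]
Op 8: add ND@1 -> ring=[1:ND,17:NC,29:NA,66:NB]
Op 9: route key 78: none >= 78, wrap to smallest pos 1 -> ND
Op 10: add NE@77 -> ring=[1:ND,17:NC,29:NA,66:NB,77:NE]
Op 11: route key 82: none >= 82, wrap to smallest pos 1 -> ND

Answer: NA NA NA NA ND ND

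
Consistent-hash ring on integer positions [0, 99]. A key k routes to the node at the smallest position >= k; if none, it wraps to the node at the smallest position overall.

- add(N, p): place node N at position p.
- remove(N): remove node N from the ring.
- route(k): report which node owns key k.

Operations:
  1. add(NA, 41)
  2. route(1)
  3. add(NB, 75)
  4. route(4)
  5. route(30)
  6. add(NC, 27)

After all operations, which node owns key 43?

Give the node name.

Op 1: add NA@41 -> ring=[41:NA]
Op 2: route key 1: smallest pos >= 1 is 41 -> NA
Op 3: add NB@75 -> ring=[41:NA,75:NB]
Op 4: route key 4: smallest pos >= 4 is 41 -> NA
Op 5: route key 30: smallest pos >= 30 is 41 -> NA
Op 6: add NC@27 -> ring=[27:NC,41:NA,75:NB]
Final route key 43: smallest pos >= 43 is 75 -> NB

Answer: NB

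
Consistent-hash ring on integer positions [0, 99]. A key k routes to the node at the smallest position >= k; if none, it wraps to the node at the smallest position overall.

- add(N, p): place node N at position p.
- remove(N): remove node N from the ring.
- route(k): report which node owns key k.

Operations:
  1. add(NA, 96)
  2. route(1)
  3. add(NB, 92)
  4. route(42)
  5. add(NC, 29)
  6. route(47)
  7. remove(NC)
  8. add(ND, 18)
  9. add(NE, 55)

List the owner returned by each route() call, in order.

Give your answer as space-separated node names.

Op 1: add NA@96 -> ring=[96:NA]
Op 2: route key 1: smallest pos >= 1 is 96 -> NA
Op 3: add NB@92 -> ring=[92:NB,96:NA]
Op 4: route key 42: smallest pos >= 42 is 92 -> NB
Op 5: add NC@29 -> ring=[29:NC,92:NB,96:NA]
Op 6: route key 47: smallest pos >= 47 is 92 -> NB
Op 7: remove NC -> ring=[92:NB,96:NA]
Op 8: add ND@18 -> ring=[18:ND,92:NB,96:NA]
Op 9: add NE@55 -> ring=[18:ND,55:NE,92:NB,96:NA]

Answer: NA NB NB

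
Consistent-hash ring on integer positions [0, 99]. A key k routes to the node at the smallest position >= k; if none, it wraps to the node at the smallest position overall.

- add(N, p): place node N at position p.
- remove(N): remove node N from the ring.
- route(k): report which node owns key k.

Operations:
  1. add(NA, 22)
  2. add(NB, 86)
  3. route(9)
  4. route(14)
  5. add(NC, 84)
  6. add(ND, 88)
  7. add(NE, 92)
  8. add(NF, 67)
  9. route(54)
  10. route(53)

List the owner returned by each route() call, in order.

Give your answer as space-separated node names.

Answer: NA NA NF NF

Derivation:
Op 1: add NA@22 -> ring=[22:NA]
Op 2: add NB@86 -> ring=[22:NA,86:NB]
Op 3: route key 9: smallest pos >= 9 is 22 -> NA
Op 4: route key 14: smallest pos >= 14 is 22 -> NA
Op 5: add NC@84 -> ring=[22:NA,84:NC,86:NB]
Op 6: add ND@88 -> ring=[22:NA,84:NC,86:NB,88:ND]
Op 7: add NE@92 -> ring=[22:NA,84:NC,86:NB,88:ND,92:NE]
Op 8: add NF@67 -> ring=[22:NA,67:NF,84:NC,86:NB,88:ND,92:NE]
Op 9: route key 54: smallest pos >= 54 is 67 -> NF
Op 10: route key 53: smallest pos >= 53 is 67 -> NF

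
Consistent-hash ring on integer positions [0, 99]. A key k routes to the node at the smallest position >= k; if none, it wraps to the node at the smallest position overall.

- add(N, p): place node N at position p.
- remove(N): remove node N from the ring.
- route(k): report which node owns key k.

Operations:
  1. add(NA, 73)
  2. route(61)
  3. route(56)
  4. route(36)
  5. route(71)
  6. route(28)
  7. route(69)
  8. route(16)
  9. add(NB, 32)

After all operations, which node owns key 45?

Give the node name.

Op 1: add NA@73 -> ring=[73:NA]
Op 2: route key 61: smallest pos >= 61 is 73 -> NA
Op 3: route key 56: smallest pos >= 56 is 73 -> NA
Op 4: route key 36: smallest pos >= 36 is 73 -> NA
Op 5: route key 71: smallest pos >= 71 is 73 -> NA
Op 6: route key 28: smallest pos >= 28 is 73 -> NA
Op 7: route key 69: smallest pos >= 69 is 73 -> NA
Op 8: route key 16: smallest pos >= 16 is 73 -> NA
Op 9: add NB@32 -> ring=[32:NB,73:NA]
Final route key 45: smallest pos >= 45 is 73 -> NA

Answer: NA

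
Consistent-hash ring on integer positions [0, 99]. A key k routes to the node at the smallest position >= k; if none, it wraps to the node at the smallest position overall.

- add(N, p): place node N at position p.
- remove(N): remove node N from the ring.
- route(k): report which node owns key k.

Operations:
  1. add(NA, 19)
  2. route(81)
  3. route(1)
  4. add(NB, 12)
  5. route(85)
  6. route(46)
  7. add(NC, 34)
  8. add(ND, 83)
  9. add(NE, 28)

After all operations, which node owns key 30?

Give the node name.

Answer: NC

Derivation:
Op 1: add NA@19 -> ring=[19:NA]
Op 2: route key 81: none >= 81, wrap to smallest pos 19 -> NA
Op 3: route key 1: smallest pos >= 1 is 19 -> NA
Op 4: add NB@12 -> ring=[12:NB,19:NA]
Op 5: route key 85: none >= 85, wrap to smallest pos 12 -> NB
Op 6: route key 46: none >= 46, wrap to smallest pos 12 -> NB
Op 7: add NC@34 -> ring=[12:NB,19:NA,34:NC]
Op 8: add ND@83 -> ring=[12:NB,19:NA,34:NC,83:ND]
Op 9: add NE@28 -> ring=[12:NB,19:NA,28:NE,34:NC,83:ND]
Final route key 30: smallest pos >= 30 is 34 -> NC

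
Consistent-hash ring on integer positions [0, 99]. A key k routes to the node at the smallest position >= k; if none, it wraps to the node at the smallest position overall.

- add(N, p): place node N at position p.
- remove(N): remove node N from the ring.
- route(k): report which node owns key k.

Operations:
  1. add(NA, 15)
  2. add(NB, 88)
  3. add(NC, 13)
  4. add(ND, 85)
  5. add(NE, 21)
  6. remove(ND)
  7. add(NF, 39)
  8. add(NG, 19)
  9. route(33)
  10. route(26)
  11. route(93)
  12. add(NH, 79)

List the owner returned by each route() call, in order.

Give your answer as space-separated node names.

Answer: NF NF NC

Derivation:
Op 1: add NA@15 -> ring=[15:NA]
Op 2: add NB@88 -> ring=[15:NA,88:NB]
Op 3: add NC@13 -> ring=[13:NC,15:NA,88:NB]
Op 4: add ND@85 -> ring=[13:NC,15:NA,85:ND,88:NB]
Op 5: add NE@21 -> ring=[13:NC,15:NA,21:NE,85:ND,88:NB]
Op 6: remove ND -> ring=[13:NC,15:NA,21:NE,88:NB]
Op 7: add NF@39 -> ring=[13:NC,15:NA,21:NE,39:NF,88:NB]
Op 8: add NG@19 -> ring=[13:NC,15:NA,19:NG,21:NE,39:NF,88:NB]
Op 9: route key 33: smallest pos >= 33 is 39 -> NF
Op 10: route key 26: smallest pos >= 26 is 39 -> NF
Op 11: route key 93: none >= 93, wrap to smallest pos 13 -> NC
Op 12: add NH@79 -> ring=[13:NC,15:NA,19:NG,21:NE,39:NF,79:NH,88:NB]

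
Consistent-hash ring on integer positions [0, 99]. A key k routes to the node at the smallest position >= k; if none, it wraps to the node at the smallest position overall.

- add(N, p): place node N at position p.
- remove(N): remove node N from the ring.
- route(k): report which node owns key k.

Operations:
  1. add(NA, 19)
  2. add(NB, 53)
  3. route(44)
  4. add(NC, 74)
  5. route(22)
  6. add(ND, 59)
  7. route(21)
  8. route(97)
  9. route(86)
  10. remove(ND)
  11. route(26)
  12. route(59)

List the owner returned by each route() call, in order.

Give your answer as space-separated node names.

Op 1: add NA@19 -> ring=[19:NA]
Op 2: add NB@53 -> ring=[19:NA,53:NB]
Op 3: route key 44: smallest pos >= 44 is 53 -> NB
Op 4: add NC@74 -> ring=[19:NA,53:NB,74:NC]
Op 5: route key 22: smallest pos >= 22 is 53 -> NB
Op 6: add ND@59 -> ring=[19:NA,53:NB,59:ND,74:NC]
Op 7: route key 21: smallest pos >= 21 is 53 -> NB
Op 8: route key 97: none >= 97, wrap to smallest pos 19 -> NA
Op 9: route key 86: none >= 86, wrap to smallest pos 19 -> NA
Op 10: remove ND -> ring=[19:NA,53:NB,74:NC]
Op 11: route key 26: smallest pos >= 26 is 53 -> NB
Op 12: route key 59: smallest pos >= 59 is 74 -> NC

Answer: NB NB NB NA NA NB NC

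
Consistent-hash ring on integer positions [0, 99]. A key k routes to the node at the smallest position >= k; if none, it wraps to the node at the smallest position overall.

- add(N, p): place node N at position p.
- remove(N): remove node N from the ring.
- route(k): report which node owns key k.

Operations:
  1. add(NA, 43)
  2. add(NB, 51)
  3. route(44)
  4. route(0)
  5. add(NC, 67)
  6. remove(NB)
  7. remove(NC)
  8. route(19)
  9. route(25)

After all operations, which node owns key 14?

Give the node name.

Answer: NA

Derivation:
Op 1: add NA@43 -> ring=[43:NA]
Op 2: add NB@51 -> ring=[43:NA,51:NB]
Op 3: route key 44: smallest pos >= 44 is 51 -> NB
Op 4: route key 0: smallest pos >= 0 is 43 -> NA
Op 5: add NC@67 -> ring=[43:NA,51:NB,67:NC]
Op 6: remove NB -> ring=[43:NA,67:NC]
Op 7: remove NC -> ring=[43:NA]
Op 8: route key 19: smallest pos >= 19 is 43 -> NA
Op 9: route key 25: smallest pos >= 25 is 43 -> NA
Final route key 14: smallest pos >= 14 is 43 -> NA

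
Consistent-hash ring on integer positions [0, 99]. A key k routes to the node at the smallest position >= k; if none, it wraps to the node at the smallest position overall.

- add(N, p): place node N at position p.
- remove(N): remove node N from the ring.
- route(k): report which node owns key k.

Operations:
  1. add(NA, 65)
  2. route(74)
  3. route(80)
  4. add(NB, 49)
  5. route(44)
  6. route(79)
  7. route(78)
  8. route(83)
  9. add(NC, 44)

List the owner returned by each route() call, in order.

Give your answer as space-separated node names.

Op 1: add NA@65 -> ring=[65:NA]
Op 2: route key 74: none >= 74, wrap to smallest pos 65 -> NA
Op 3: route key 80: none >= 80, wrap to smallest pos 65 -> NA
Op 4: add NB@49 -> ring=[49:NB,65:NA]
Op 5: route key 44: smallest pos >= 44 is 49 -> NB
Op 6: route key 79: none >= 79, wrap to smallest pos 49 -> NB
Op 7: route key 78: none >= 78, wrap to smallest pos 49 -> NB
Op 8: route key 83: none >= 83, wrap to smallest pos 49 -> NB
Op 9: add NC@44 -> ring=[44:NC,49:NB,65:NA]

Answer: NA NA NB NB NB NB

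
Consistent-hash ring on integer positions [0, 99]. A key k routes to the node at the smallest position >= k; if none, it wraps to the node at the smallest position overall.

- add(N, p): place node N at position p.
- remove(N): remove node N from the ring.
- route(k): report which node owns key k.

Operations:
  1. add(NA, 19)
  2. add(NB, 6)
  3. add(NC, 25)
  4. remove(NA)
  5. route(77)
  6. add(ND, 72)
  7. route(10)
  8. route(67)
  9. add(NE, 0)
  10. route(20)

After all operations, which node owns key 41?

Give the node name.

Op 1: add NA@19 -> ring=[19:NA]
Op 2: add NB@6 -> ring=[6:NB,19:NA]
Op 3: add NC@25 -> ring=[6:NB,19:NA,25:NC]
Op 4: remove NA -> ring=[6:NB,25:NC]
Op 5: route key 77: none >= 77, wrap to smallest pos 6 -> NB
Op 6: add ND@72 -> ring=[6:NB,25:NC,72:ND]
Op 7: route key 10: smallest pos >= 10 is 25 -> NC
Op 8: route key 67: smallest pos >= 67 is 72 -> ND
Op 9: add NE@0 -> ring=[0:NE,6:NB,25:NC,72:ND]
Op 10: route key 20: smallest pos >= 20 is 25 -> NC
Final route key 41: smallest pos >= 41 is 72 -> ND

Answer: ND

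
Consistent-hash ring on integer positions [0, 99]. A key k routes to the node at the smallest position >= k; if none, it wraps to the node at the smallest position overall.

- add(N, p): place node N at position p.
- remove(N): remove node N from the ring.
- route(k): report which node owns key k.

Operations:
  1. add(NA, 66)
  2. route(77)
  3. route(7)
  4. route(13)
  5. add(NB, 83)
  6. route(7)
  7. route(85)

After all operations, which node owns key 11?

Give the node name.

Answer: NA

Derivation:
Op 1: add NA@66 -> ring=[66:NA]
Op 2: route key 77: none >= 77, wrap to smallest pos 66 -> NA
Op 3: route key 7: smallest pos >= 7 is 66 -> NA
Op 4: route key 13: smallest pos >= 13 is 66 -> NA
Op 5: add NB@83 -> ring=[66:NA,83:NB]
Op 6: route key 7: smallest pos >= 7 is 66 -> NA
Op 7: route key 85: none >= 85, wrap to smallest pos 66 -> NA
Final route key 11: smallest pos >= 11 is 66 -> NA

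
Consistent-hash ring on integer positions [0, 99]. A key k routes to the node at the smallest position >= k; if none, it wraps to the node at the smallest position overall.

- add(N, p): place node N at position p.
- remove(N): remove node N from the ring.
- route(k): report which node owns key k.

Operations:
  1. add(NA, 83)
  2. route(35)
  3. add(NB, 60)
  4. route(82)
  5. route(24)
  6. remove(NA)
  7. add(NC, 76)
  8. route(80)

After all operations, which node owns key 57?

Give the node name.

Op 1: add NA@83 -> ring=[83:NA]
Op 2: route key 35: smallest pos >= 35 is 83 -> NA
Op 3: add NB@60 -> ring=[60:NB,83:NA]
Op 4: route key 82: smallest pos >= 82 is 83 -> NA
Op 5: route key 24: smallest pos >= 24 is 60 -> NB
Op 6: remove NA -> ring=[60:NB]
Op 7: add NC@76 -> ring=[60:NB,76:NC]
Op 8: route key 80: none >= 80, wrap to smallest pos 60 -> NB
Final route key 57: smallest pos >= 57 is 60 -> NB

Answer: NB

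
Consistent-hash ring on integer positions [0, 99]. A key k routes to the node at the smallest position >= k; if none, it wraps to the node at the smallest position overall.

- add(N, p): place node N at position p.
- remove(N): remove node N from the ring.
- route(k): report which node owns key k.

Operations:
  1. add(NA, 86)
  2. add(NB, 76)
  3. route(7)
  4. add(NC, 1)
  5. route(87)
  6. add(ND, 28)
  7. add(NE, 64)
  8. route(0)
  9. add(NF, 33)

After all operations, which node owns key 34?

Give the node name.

Op 1: add NA@86 -> ring=[86:NA]
Op 2: add NB@76 -> ring=[76:NB,86:NA]
Op 3: route key 7: smallest pos >= 7 is 76 -> NB
Op 4: add NC@1 -> ring=[1:NC,76:NB,86:NA]
Op 5: route key 87: none >= 87, wrap to smallest pos 1 -> NC
Op 6: add ND@28 -> ring=[1:NC,28:ND,76:NB,86:NA]
Op 7: add NE@64 -> ring=[1:NC,28:ND,64:NE,76:NB,86:NA]
Op 8: route key 0: smallest pos >= 0 is 1 -> NC
Op 9: add NF@33 -> ring=[1:NC,28:ND,33:NF,64:NE,76:NB,86:NA]
Final route key 34: smallest pos >= 34 is 64 -> NE

Answer: NE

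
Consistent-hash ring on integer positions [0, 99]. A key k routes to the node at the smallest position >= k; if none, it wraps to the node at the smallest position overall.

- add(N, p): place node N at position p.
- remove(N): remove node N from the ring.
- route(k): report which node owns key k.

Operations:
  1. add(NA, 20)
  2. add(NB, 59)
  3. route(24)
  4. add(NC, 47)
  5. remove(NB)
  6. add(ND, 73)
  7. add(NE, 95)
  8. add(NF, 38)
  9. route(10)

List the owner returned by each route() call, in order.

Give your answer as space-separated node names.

Answer: NB NA

Derivation:
Op 1: add NA@20 -> ring=[20:NA]
Op 2: add NB@59 -> ring=[20:NA,59:NB]
Op 3: route key 24: smallest pos >= 24 is 59 -> NB
Op 4: add NC@47 -> ring=[20:NA,47:NC,59:NB]
Op 5: remove NB -> ring=[20:NA,47:NC]
Op 6: add ND@73 -> ring=[20:NA,47:NC,73:ND]
Op 7: add NE@95 -> ring=[20:NA,47:NC,73:ND,95:NE]
Op 8: add NF@38 -> ring=[20:NA,38:NF,47:NC,73:ND,95:NE]
Op 9: route key 10: smallest pos >= 10 is 20 -> NA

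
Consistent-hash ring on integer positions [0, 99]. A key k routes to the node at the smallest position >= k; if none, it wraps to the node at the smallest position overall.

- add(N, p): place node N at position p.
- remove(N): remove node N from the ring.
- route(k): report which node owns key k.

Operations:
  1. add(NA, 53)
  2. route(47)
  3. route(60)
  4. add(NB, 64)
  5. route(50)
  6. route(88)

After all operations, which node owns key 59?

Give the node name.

Op 1: add NA@53 -> ring=[53:NA]
Op 2: route key 47: smallest pos >= 47 is 53 -> NA
Op 3: route key 60: none >= 60, wrap to smallest pos 53 -> NA
Op 4: add NB@64 -> ring=[53:NA,64:NB]
Op 5: route key 50: smallest pos >= 50 is 53 -> NA
Op 6: route key 88: none >= 88, wrap to smallest pos 53 -> NA
Final route key 59: smallest pos >= 59 is 64 -> NB

Answer: NB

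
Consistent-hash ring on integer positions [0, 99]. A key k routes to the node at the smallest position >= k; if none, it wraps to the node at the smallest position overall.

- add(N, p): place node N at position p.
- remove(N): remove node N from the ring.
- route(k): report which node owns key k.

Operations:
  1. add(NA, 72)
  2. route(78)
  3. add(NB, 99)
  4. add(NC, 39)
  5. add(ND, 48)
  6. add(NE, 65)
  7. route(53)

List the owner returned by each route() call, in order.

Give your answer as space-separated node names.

Answer: NA NE

Derivation:
Op 1: add NA@72 -> ring=[72:NA]
Op 2: route key 78: none >= 78, wrap to smallest pos 72 -> NA
Op 3: add NB@99 -> ring=[72:NA,99:NB]
Op 4: add NC@39 -> ring=[39:NC,72:NA,99:NB]
Op 5: add ND@48 -> ring=[39:NC,48:ND,72:NA,99:NB]
Op 6: add NE@65 -> ring=[39:NC,48:ND,65:NE,72:NA,99:NB]
Op 7: route key 53: smallest pos >= 53 is 65 -> NE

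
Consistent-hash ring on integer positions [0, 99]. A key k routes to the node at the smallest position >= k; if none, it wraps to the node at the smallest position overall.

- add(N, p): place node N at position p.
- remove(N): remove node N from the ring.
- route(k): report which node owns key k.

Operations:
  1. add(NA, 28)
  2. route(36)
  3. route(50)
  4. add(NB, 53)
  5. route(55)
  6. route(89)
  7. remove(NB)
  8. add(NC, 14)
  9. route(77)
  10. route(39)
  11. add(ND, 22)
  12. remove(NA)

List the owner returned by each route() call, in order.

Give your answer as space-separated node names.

Op 1: add NA@28 -> ring=[28:NA]
Op 2: route key 36: none >= 36, wrap to smallest pos 28 -> NA
Op 3: route key 50: none >= 50, wrap to smallest pos 28 -> NA
Op 4: add NB@53 -> ring=[28:NA,53:NB]
Op 5: route key 55: none >= 55, wrap to smallest pos 28 -> NA
Op 6: route key 89: none >= 89, wrap to smallest pos 28 -> NA
Op 7: remove NB -> ring=[28:NA]
Op 8: add NC@14 -> ring=[14:NC,28:NA]
Op 9: route key 77: none >= 77, wrap to smallest pos 14 -> NC
Op 10: route key 39: none >= 39, wrap to smallest pos 14 -> NC
Op 11: add ND@22 -> ring=[14:NC,22:ND,28:NA]
Op 12: remove NA -> ring=[14:NC,22:ND]

Answer: NA NA NA NA NC NC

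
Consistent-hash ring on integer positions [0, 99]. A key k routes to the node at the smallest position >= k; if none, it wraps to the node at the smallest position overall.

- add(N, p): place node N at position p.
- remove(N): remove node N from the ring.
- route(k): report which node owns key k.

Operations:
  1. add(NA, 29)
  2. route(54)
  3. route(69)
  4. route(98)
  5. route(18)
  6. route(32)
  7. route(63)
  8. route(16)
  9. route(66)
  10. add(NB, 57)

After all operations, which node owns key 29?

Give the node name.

Op 1: add NA@29 -> ring=[29:NA]
Op 2: route key 54: none >= 54, wrap to smallest pos 29 -> NA
Op 3: route key 69: none >= 69, wrap to smallest pos 29 -> NA
Op 4: route key 98: none >= 98, wrap to smallest pos 29 -> NA
Op 5: route key 18: smallest pos >= 18 is 29 -> NA
Op 6: route key 32: none >= 32, wrap to smallest pos 29 -> NA
Op 7: route key 63: none >= 63, wrap to smallest pos 29 -> NA
Op 8: route key 16: smallest pos >= 16 is 29 -> NA
Op 9: route key 66: none >= 66, wrap to smallest pos 29 -> NA
Op 10: add NB@57 -> ring=[29:NA,57:NB]
Final route key 29: smallest pos >= 29 is 29 -> NA

Answer: NA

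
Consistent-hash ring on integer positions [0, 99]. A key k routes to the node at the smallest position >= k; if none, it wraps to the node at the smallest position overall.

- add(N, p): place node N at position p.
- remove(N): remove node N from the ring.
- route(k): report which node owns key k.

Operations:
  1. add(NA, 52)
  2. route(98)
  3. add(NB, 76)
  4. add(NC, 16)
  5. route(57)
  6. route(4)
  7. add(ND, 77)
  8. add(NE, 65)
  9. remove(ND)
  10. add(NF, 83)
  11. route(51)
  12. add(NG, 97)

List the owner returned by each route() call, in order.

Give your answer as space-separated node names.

Answer: NA NB NC NA

Derivation:
Op 1: add NA@52 -> ring=[52:NA]
Op 2: route key 98: none >= 98, wrap to smallest pos 52 -> NA
Op 3: add NB@76 -> ring=[52:NA,76:NB]
Op 4: add NC@16 -> ring=[16:NC,52:NA,76:NB]
Op 5: route key 57: smallest pos >= 57 is 76 -> NB
Op 6: route key 4: smallest pos >= 4 is 16 -> NC
Op 7: add ND@77 -> ring=[16:NC,52:NA,76:NB,77:ND]
Op 8: add NE@65 -> ring=[16:NC,52:NA,65:NE,76:NB,77:ND]
Op 9: remove ND -> ring=[16:NC,52:NA,65:NE,76:NB]
Op 10: add NF@83 -> ring=[16:NC,52:NA,65:NE,76:NB,83:NF]
Op 11: route key 51: smallest pos >= 51 is 52 -> NA
Op 12: add NG@97 -> ring=[16:NC,52:NA,65:NE,76:NB,83:NF,97:NG]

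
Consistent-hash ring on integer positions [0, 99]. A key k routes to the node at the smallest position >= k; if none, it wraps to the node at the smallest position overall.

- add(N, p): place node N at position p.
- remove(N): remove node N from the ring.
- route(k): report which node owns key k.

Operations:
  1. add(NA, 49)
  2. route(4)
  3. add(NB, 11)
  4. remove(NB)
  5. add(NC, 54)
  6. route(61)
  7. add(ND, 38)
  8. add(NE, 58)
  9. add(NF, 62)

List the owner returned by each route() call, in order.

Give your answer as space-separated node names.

Op 1: add NA@49 -> ring=[49:NA]
Op 2: route key 4: smallest pos >= 4 is 49 -> NA
Op 3: add NB@11 -> ring=[11:NB,49:NA]
Op 4: remove NB -> ring=[49:NA]
Op 5: add NC@54 -> ring=[49:NA,54:NC]
Op 6: route key 61: none >= 61, wrap to smallest pos 49 -> NA
Op 7: add ND@38 -> ring=[38:ND,49:NA,54:NC]
Op 8: add NE@58 -> ring=[38:ND,49:NA,54:NC,58:NE]
Op 9: add NF@62 -> ring=[38:ND,49:NA,54:NC,58:NE,62:NF]

Answer: NA NA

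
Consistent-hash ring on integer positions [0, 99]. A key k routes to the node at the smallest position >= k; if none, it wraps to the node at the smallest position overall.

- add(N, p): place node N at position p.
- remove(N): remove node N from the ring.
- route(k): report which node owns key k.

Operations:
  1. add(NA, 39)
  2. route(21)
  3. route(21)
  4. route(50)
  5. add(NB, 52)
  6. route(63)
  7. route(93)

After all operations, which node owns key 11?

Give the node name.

Answer: NA

Derivation:
Op 1: add NA@39 -> ring=[39:NA]
Op 2: route key 21: smallest pos >= 21 is 39 -> NA
Op 3: route key 21: smallest pos >= 21 is 39 -> NA
Op 4: route key 50: none >= 50, wrap to smallest pos 39 -> NA
Op 5: add NB@52 -> ring=[39:NA,52:NB]
Op 6: route key 63: none >= 63, wrap to smallest pos 39 -> NA
Op 7: route key 93: none >= 93, wrap to smallest pos 39 -> NA
Final route key 11: smallest pos >= 11 is 39 -> NA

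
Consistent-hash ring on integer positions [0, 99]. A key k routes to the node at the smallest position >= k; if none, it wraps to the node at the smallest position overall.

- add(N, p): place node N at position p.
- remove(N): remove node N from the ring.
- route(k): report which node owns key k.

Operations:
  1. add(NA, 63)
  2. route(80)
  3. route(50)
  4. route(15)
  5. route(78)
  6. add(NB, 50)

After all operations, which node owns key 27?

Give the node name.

Answer: NB

Derivation:
Op 1: add NA@63 -> ring=[63:NA]
Op 2: route key 80: none >= 80, wrap to smallest pos 63 -> NA
Op 3: route key 50: smallest pos >= 50 is 63 -> NA
Op 4: route key 15: smallest pos >= 15 is 63 -> NA
Op 5: route key 78: none >= 78, wrap to smallest pos 63 -> NA
Op 6: add NB@50 -> ring=[50:NB,63:NA]
Final route key 27: smallest pos >= 27 is 50 -> NB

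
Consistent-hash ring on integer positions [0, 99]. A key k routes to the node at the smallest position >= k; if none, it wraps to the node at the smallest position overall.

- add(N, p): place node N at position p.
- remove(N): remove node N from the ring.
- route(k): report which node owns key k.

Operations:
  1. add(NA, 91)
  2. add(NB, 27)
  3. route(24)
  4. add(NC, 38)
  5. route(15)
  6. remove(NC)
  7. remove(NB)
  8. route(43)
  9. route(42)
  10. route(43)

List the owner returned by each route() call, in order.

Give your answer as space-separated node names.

Op 1: add NA@91 -> ring=[91:NA]
Op 2: add NB@27 -> ring=[27:NB,91:NA]
Op 3: route key 24: smallest pos >= 24 is 27 -> NB
Op 4: add NC@38 -> ring=[27:NB,38:NC,91:NA]
Op 5: route key 15: smallest pos >= 15 is 27 -> NB
Op 6: remove NC -> ring=[27:NB,91:NA]
Op 7: remove NB -> ring=[91:NA]
Op 8: route key 43: smallest pos >= 43 is 91 -> NA
Op 9: route key 42: smallest pos >= 42 is 91 -> NA
Op 10: route key 43: smallest pos >= 43 is 91 -> NA

Answer: NB NB NA NA NA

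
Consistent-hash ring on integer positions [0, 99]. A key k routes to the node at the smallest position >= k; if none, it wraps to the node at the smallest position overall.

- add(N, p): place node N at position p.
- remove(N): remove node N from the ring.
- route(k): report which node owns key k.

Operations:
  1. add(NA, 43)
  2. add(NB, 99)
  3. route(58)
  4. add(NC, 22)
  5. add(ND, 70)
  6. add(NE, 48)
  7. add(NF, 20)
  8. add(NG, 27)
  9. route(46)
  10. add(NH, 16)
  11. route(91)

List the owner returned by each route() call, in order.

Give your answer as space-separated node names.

Op 1: add NA@43 -> ring=[43:NA]
Op 2: add NB@99 -> ring=[43:NA,99:NB]
Op 3: route key 58: smallest pos >= 58 is 99 -> NB
Op 4: add NC@22 -> ring=[22:NC,43:NA,99:NB]
Op 5: add ND@70 -> ring=[22:NC,43:NA,70:ND,99:NB]
Op 6: add NE@48 -> ring=[22:NC,43:NA,48:NE,70:ND,99:NB]
Op 7: add NF@20 -> ring=[20:NF,22:NC,43:NA,48:NE,70:ND,99:NB]
Op 8: add NG@27 -> ring=[20:NF,22:NC,27:NG,43:NA,48:NE,70:ND,99:NB]
Op 9: route key 46: smallest pos >= 46 is 48 -> NE
Op 10: add NH@16 -> ring=[16:NH,20:NF,22:NC,27:NG,43:NA,48:NE,70:ND,99:NB]
Op 11: route key 91: smallest pos >= 91 is 99 -> NB

Answer: NB NE NB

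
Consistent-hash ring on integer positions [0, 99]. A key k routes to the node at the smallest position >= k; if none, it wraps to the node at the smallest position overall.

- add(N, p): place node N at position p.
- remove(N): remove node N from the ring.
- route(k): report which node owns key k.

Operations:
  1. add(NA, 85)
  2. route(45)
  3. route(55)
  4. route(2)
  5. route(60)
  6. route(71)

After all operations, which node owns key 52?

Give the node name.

Answer: NA

Derivation:
Op 1: add NA@85 -> ring=[85:NA]
Op 2: route key 45: smallest pos >= 45 is 85 -> NA
Op 3: route key 55: smallest pos >= 55 is 85 -> NA
Op 4: route key 2: smallest pos >= 2 is 85 -> NA
Op 5: route key 60: smallest pos >= 60 is 85 -> NA
Op 6: route key 71: smallest pos >= 71 is 85 -> NA
Final route key 52: smallest pos >= 52 is 85 -> NA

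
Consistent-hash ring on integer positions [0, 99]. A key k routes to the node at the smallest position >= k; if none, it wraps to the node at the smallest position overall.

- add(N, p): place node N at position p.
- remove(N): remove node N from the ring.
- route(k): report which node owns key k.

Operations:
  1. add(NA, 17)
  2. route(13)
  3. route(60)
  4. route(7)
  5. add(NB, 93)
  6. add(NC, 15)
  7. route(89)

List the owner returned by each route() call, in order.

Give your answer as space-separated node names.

Op 1: add NA@17 -> ring=[17:NA]
Op 2: route key 13: smallest pos >= 13 is 17 -> NA
Op 3: route key 60: none >= 60, wrap to smallest pos 17 -> NA
Op 4: route key 7: smallest pos >= 7 is 17 -> NA
Op 5: add NB@93 -> ring=[17:NA,93:NB]
Op 6: add NC@15 -> ring=[15:NC,17:NA,93:NB]
Op 7: route key 89: smallest pos >= 89 is 93 -> NB

Answer: NA NA NA NB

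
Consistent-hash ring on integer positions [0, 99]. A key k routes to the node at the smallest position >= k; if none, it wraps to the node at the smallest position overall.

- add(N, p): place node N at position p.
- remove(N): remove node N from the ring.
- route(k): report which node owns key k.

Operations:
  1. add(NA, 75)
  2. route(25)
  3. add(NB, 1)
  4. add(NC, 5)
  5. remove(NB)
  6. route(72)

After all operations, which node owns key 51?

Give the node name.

Answer: NA

Derivation:
Op 1: add NA@75 -> ring=[75:NA]
Op 2: route key 25: smallest pos >= 25 is 75 -> NA
Op 3: add NB@1 -> ring=[1:NB,75:NA]
Op 4: add NC@5 -> ring=[1:NB,5:NC,75:NA]
Op 5: remove NB -> ring=[5:NC,75:NA]
Op 6: route key 72: smallest pos >= 72 is 75 -> NA
Final route key 51: smallest pos >= 51 is 75 -> NA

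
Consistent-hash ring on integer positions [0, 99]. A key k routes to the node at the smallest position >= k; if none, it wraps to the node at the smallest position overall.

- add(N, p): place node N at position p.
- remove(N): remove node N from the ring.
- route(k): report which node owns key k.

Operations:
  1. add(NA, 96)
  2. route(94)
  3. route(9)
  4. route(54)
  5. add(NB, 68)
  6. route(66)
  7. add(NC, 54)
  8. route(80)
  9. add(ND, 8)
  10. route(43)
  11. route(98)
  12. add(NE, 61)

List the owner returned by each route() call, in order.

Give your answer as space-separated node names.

Answer: NA NA NA NB NA NC ND

Derivation:
Op 1: add NA@96 -> ring=[96:NA]
Op 2: route key 94: smallest pos >= 94 is 96 -> NA
Op 3: route key 9: smallest pos >= 9 is 96 -> NA
Op 4: route key 54: smallest pos >= 54 is 96 -> NA
Op 5: add NB@68 -> ring=[68:NB,96:NA]
Op 6: route key 66: smallest pos >= 66 is 68 -> NB
Op 7: add NC@54 -> ring=[54:NC,68:NB,96:NA]
Op 8: route key 80: smallest pos >= 80 is 96 -> NA
Op 9: add ND@8 -> ring=[8:ND,54:NC,68:NB,96:NA]
Op 10: route key 43: smallest pos >= 43 is 54 -> NC
Op 11: route key 98: none >= 98, wrap to smallest pos 8 -> ND
Op 12: add NE@61 -> ring=[8:ND,54:NC,61:NE,68:NB,96:NA]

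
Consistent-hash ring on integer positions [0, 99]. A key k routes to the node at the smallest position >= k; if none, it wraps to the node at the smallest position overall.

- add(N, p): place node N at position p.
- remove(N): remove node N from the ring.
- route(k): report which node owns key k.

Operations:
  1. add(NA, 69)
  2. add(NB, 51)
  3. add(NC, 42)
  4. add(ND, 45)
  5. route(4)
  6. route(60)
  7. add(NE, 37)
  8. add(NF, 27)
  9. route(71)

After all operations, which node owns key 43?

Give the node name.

Answer: ND

Derivation:
Op 1: add NA@69 -> ring=[69:NA]
Op 2: add NB@51 -> ring=[51:NB,69:NA]
Op 3: add NC@42 -> ring=[42:NC,51:NB,69:NA]
Op 4: add ND@45 -> ring=[42:NC,45:ND,51:NB,69:NA]
Op 5: route key 4: smallest pos >= 4 is 42 -> NC
Op 6: route key 60: smallest pos >= 60 is 69 -> NA
Op 7: add NE@37 -> ring=[37:NE,42:NC,45:ND,51:NB,69:NA]
Op 8: add NF@27 -> ring=[27:NF,37:NE,42:NC,45:ND,51:NB,69:NA]
Op 9: route key 71: none >= 71, wrap to smallest pos 27 -> NF
Final route key 43: smallest pos >= 43 is 45 -> ND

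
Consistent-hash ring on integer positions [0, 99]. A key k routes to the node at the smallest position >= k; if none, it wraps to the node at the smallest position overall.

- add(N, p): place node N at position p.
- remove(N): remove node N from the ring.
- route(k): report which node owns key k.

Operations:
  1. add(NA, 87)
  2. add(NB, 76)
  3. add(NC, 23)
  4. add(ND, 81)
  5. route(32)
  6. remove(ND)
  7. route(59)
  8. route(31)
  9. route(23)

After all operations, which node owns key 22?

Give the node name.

Op 1: add NA@87 -> ring=[87:NA]
Op 2: add NB@76 -> ring=[76:NB,87:NA]
Op 3: add NC@23 -> ring=[23:NC,76:NB,87:NA]
Op 4: add ND@81 -> ring=[23:NC,76:NB,81:ND,87:NA]
Op 5: route key 32: smallest pos >= 32 is 76 -> NB
Op 6: remove ND -> ring=[23:NC,76:NB,87:NA]
Op 7: route key 59: smallest pos >= 59 is 76 -> NB
Op 8: route key 31: smallest pos >= 31 is 76 -> NB
Op 9: route key 23: smallest pos >= 23 is 23 -> NC
Final route key 22: smallest pos >= 22 is 23 -> NC

Answer: NC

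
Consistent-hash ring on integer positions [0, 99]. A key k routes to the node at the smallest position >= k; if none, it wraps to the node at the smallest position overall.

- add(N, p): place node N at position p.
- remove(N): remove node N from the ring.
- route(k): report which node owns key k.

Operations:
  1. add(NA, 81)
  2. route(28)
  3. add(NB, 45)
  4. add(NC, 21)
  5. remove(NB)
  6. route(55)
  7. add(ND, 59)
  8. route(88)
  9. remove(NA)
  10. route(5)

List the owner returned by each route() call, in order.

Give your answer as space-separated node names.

Answer: NA NA NC NC

Derivation:
Op 1: add NA@81 -> ring=[81:NA]
Op 2: route key 28: smallest pos >= 28 is 81 -> NA
Op 3: add NB@45 -> ring=[45:NB,81:NA]
Op 4: add NC@21 -> ring=[21:NC,45:NB,81:NA]
Op 5: remove NB -> ring=[21:NC,81:NA]
Op 6: route key 55: smallest pos >= 55 is 81 -> NA
Op 7: add ND@59 -> ring=[21:NC,59:ND,81:NA]
Op 8: route key 88: none >= 88, wrap to smallest pos 21 -> NC
Op 9: remove NA -> ring=[21:NC,59:ND]
Op 10: route key 5: smallest pos >= 5 is 21 -> NC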